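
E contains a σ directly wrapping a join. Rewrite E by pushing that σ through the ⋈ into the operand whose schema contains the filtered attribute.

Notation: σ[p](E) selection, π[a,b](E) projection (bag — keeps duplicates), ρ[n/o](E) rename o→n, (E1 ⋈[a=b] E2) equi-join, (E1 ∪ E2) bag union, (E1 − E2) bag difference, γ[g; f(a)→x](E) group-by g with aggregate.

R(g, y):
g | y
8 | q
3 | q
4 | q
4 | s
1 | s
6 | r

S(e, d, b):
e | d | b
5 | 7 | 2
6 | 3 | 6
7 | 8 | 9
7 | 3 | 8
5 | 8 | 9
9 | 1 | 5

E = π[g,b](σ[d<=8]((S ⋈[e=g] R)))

σ filters on d, owned by the left side.
E' = π[g,b]((σ[d<=8](S) ⋈[e=g] R))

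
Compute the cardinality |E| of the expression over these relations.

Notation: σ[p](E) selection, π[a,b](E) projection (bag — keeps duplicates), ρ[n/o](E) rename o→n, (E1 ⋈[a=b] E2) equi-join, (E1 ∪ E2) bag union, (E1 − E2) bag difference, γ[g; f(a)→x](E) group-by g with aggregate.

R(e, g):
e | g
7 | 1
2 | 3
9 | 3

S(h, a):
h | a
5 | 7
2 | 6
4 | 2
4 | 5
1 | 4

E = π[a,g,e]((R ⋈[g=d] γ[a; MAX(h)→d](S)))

Per-node cardinality:
  R → 3
  S → 5
  γ[a; MAX(h)→d](S) → 5
  (R ⋈[g=d] γ[a; MAX(h)→d](S)) → 1
  π[a,g,e]((R ⋈[g=d] γ[a; MAX(h)→d](S))) → 1

|E| = 1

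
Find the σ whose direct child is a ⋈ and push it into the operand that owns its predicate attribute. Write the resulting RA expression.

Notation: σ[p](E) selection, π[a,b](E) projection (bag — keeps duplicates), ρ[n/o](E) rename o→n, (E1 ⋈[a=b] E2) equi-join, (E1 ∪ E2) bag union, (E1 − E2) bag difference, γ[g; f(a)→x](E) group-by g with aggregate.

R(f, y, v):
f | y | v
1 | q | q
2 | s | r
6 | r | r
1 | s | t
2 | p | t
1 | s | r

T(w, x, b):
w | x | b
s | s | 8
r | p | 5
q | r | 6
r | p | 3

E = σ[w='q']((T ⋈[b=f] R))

σ filters on w, owned by the left side.
E' = (σ[w='q'](T) ⋈[b=f] R)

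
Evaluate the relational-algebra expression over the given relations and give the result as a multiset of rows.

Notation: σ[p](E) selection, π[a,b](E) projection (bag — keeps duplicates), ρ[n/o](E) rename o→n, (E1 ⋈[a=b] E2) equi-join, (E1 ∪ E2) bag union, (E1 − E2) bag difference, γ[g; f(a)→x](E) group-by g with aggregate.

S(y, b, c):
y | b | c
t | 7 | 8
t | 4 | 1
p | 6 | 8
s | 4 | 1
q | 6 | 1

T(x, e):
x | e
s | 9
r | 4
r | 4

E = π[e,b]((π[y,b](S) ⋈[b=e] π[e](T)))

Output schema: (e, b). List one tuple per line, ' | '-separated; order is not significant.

Row counts bottom-up:
  S → 5
  π[y,b](S) → 5
  T → 3
  π[e](T) → 3
  (π[y,b](S) ⋈[b=e] π[e](T)) → 4
  π[e,b]((π[y,b](S) ⋈[b=e] π[e](T))) → 4

== RESULT ==
e | b
4 | 4
4 | 4
4 | 4
4 | 4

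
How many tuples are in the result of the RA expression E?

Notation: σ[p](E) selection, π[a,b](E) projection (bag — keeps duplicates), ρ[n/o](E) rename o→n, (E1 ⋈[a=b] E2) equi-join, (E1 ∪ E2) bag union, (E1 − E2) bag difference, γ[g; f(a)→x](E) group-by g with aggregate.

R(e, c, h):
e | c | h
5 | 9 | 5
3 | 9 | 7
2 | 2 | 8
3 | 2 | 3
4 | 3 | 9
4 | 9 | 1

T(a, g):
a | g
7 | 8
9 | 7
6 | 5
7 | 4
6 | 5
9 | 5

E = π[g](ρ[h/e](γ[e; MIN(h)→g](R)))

Row counts bottom-up:
  R → 6
  γ[e; MIN(h)→g](R) → 4
  ρ[h/e](γ[e; MIN(h)→g](R)) → 4
  π[g](ρ[h/e](γ[e; MIN(h)→g](R))) → 4

|E| = 4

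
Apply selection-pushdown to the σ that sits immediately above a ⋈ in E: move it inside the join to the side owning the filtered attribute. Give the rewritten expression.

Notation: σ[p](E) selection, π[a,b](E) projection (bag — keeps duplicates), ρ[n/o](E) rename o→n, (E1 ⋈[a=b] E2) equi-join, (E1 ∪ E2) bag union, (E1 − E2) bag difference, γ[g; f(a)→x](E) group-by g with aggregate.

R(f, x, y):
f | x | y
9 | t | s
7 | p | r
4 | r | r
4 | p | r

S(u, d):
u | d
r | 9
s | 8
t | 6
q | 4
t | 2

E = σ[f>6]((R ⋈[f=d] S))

σ filters on f, owned by the left side.
E' = (σ[f>6](R) ⋈[f=d] S)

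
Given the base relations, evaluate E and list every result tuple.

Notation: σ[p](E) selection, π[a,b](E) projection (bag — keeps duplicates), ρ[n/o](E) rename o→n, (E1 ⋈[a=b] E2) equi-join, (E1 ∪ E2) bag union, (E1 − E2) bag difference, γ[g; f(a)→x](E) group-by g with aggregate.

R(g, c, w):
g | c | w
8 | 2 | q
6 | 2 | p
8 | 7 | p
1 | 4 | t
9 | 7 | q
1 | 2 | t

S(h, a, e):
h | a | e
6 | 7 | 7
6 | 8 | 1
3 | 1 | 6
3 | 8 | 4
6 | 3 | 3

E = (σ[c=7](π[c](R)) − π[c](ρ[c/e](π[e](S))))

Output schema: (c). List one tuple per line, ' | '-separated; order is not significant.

Per-node cardinality:
  R → 6
  π[c](R) → 6
  σ[c=7](π[c](R)) → 2
  S → 5
  π[e](S) → 5
  ρ[c/e](π[e](S)) → 5
  π[c](ρ[c/e](π[e](S))) → 5
  (σ[c=7](π[c](R)) − π[c](ρ[c/e](π[e](S)))) → 1

== RESULT ==
c
7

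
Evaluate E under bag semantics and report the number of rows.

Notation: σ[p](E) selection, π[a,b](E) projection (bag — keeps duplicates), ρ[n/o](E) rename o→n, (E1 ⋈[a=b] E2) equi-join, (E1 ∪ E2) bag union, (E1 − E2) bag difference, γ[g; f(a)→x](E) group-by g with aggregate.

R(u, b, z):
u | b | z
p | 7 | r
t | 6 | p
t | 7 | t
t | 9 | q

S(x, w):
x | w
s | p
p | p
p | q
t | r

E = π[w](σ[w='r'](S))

Subexpression sizes:
  S → 4
  σ[w='r'](S) → 1
  π[w](σ[w='r'](S)) → 1

|E| = 1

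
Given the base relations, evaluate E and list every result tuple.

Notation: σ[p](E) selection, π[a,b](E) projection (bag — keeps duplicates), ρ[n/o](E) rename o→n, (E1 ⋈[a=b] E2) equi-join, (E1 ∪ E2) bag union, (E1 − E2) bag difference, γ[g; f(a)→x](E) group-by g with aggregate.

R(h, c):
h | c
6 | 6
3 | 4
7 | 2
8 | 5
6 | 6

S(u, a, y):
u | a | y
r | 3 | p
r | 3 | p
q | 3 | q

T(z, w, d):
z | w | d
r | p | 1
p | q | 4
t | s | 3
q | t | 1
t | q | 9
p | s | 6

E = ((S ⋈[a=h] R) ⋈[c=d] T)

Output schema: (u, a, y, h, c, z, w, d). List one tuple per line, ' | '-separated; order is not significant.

Subexpression sizes:
  S → 3
  R → 5
  (S ⋈[a=h] R) → 3
  T → 6
  ((S ⋈[a=h] R) ⋈[c=d] T) → 3

== RESULT ==
u | a | y | h | c | z | w | d
q | 3 | q | 3 | 4 | p | q | 4
r | 3 | p | 3 | 4 | p | q | 4
r | 3 | p | 3 | 4 | p | q | 4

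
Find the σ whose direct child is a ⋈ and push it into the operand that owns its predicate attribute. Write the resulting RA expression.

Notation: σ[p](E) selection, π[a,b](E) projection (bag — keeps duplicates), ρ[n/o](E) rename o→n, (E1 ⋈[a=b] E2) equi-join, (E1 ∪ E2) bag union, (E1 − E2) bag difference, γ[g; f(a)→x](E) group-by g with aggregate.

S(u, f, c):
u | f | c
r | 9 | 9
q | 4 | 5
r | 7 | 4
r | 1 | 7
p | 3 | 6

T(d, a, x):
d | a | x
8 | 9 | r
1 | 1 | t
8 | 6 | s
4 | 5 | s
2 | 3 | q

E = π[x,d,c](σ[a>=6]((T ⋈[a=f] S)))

σ filters on a, owned by the left side.
E' = π[x,d,c]((σ[a>=6](T) ⋈[a=f] S))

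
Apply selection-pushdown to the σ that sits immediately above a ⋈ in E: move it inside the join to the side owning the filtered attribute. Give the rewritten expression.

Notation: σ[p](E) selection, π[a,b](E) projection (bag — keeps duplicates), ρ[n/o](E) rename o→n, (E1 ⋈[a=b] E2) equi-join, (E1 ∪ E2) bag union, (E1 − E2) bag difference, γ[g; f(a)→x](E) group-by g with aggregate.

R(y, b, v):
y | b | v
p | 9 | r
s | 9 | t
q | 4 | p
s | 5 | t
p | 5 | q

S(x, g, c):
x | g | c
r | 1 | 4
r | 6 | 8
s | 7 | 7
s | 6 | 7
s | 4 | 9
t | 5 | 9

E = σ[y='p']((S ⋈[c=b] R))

σ filters on y, owned by the right side.
E' = (S ⋈[c=b] σ[y='p'](R))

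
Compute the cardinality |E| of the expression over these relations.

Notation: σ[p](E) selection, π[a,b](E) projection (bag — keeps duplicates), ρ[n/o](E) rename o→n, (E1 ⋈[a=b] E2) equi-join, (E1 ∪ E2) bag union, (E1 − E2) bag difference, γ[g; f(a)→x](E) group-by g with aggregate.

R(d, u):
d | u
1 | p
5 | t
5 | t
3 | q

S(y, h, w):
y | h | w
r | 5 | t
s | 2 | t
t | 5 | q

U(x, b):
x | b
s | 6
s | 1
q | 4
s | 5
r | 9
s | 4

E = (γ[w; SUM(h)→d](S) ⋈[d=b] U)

Row counts bottom-up:
  S → 3
  γ[w; SUM(h)→d](S) → 2
  U → 6
  (γ[w; SUM(h)→d](S) ⋈[d=b] U) → 1

|E| = 1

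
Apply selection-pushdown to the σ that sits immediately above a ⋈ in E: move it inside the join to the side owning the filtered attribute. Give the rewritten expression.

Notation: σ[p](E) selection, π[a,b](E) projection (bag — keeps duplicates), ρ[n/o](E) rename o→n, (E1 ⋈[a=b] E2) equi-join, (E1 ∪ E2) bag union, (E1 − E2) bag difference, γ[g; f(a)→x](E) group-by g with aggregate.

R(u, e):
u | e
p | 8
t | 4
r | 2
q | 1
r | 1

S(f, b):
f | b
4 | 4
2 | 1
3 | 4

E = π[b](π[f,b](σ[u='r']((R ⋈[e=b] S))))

σ filters on u, owned by the left side.
E' = π[b](π[f,b]((σ[u='r'](R) ⋈[e=b] S)))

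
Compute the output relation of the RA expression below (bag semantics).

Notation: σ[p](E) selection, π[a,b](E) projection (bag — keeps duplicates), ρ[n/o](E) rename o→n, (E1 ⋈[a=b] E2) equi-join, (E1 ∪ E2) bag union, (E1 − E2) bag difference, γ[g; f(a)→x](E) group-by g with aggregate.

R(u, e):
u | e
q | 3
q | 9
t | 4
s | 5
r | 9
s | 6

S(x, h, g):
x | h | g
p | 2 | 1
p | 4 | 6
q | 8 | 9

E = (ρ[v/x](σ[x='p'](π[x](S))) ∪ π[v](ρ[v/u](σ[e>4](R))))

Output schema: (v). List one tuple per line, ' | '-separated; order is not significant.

Per-node cardinality:
  S → 3
  π[x](S) → 3
  σ[x='p'](π[x](S)) → 2
  ρ[v/x](σ[x='p'](π[x](S))) → 2
  R → 6
  σ[e>4](R) → 4
  ρ[v/u](σ[e>4](R)) → 4
  π[v](ρ[v/u](σ[e>4](R))) → 4
  (ρ[v/x](σ[x='p'](π[x](S))) ∪ π[v](ρ[v/u](σ[e>4](R)))) → 6

== RESULT ==
v
p
p
q
r
s
s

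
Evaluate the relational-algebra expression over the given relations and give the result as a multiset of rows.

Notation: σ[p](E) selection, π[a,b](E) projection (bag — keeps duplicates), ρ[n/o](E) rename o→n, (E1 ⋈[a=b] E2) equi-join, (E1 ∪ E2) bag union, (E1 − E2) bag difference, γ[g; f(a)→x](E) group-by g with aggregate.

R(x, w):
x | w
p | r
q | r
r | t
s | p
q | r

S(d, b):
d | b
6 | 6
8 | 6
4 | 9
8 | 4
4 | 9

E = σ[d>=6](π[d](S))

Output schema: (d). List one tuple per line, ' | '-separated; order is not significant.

Per-node cardinality:
  S → 5
  π[d](S) → 5
  σ[d>=6](π[d](S)) → 3

== RESULT ==
d
6
8
8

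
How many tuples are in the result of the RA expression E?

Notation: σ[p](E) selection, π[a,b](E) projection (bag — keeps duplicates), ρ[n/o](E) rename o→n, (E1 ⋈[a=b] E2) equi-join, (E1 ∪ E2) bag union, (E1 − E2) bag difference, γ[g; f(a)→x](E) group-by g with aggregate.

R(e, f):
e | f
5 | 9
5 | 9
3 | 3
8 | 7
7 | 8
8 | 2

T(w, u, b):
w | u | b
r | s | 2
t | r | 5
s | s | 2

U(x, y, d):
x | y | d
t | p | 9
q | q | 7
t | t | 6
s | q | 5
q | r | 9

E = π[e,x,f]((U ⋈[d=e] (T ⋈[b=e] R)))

Subexpression sizes:
  U → 5
  T → 3
  R → 6
  (T ⋈[b=e] R) → 2
  (U ⋈[d=e] (T ⋈[b=e] R)) → 2
  π[e,x,f]((U ⋈[d=e] (T ⋈[b=e] R))) → 2

|E| = 2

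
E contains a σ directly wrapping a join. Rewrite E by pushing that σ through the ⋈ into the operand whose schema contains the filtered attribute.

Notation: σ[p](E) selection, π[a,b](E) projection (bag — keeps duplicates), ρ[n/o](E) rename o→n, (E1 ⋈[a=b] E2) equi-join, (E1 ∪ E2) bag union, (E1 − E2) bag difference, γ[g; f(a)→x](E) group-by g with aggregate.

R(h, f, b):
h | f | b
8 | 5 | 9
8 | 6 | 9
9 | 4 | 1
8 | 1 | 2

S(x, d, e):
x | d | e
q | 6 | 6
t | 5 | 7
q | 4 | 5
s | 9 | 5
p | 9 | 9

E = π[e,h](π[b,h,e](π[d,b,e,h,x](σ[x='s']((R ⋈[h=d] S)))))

σ filters on x, owned by the right side.
E' = π[e,h](π[b,h,e](π[d,b,e,h,x]((R ⋈[h=d] σ[x='s'](S)))))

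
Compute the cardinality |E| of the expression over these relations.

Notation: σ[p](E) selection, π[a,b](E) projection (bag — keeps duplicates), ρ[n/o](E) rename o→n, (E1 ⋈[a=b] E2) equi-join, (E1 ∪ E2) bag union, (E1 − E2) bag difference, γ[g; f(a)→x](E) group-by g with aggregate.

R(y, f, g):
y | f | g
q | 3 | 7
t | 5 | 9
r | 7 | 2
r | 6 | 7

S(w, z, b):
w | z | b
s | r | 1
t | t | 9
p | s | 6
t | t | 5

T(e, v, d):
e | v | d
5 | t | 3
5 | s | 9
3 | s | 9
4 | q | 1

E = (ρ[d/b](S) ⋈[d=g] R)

Subexpression sizes:
  S → 4
  ρ[d/b](S) → 4
  R → 4
  (ρ[d/b](S) ⋈[d=g] R) → 1

|E| = 1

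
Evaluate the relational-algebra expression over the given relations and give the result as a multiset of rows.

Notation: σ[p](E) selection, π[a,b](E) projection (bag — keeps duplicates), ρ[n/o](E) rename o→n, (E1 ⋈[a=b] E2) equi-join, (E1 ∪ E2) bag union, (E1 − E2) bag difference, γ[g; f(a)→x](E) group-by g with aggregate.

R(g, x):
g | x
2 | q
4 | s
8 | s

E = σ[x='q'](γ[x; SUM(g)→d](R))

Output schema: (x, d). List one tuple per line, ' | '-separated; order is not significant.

Subexpression sizes:
  R → 3
  γ[x; SUM(g)→d](R) → 2
  σ[x='q'](γ[x; SUM(g)→d](R)) → 1

== RESULT ==
x | d
q | 2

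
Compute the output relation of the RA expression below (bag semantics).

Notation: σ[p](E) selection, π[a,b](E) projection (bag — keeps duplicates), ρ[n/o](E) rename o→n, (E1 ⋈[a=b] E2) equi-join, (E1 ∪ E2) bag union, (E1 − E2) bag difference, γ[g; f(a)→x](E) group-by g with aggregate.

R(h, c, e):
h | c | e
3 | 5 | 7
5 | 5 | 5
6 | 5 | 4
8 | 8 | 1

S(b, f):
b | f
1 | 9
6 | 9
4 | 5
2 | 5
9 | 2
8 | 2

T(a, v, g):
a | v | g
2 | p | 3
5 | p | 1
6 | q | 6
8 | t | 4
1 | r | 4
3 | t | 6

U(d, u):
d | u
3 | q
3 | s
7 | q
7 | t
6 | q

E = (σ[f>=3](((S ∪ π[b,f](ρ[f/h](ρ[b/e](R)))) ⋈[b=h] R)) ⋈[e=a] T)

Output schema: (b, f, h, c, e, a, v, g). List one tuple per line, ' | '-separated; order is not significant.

Stepwise |·|:
  S → 6
  R → 4
  ρ[b/e](R) → 4
  ρ[f/h](ρ[b/e](R)) → 4
  π[b,f](ρ[f/h](ρ[b/e](R))) → 4
  (S ∪ π[b,f](ρ[f/h](ρ[b/e](R)))) → 10
  R → 4
  ((S ∪ π[b,f](ρ[f/h](ρ[b/e](R)))) ⋈[b=h] R) → 3
  σ[f>=3](((S ∪ π[b,f](ρ[f/h](ρ[b/e](R)))) ⋈[b=h] R)) → 2
  T → 6
  (σ[f>=3](((S ∪ π[b,f](ρ[f/h](ρ[b/e](R)))) ⋈[b=h] R)) ⋈[e=a] T) → 1

== RESULT ==
b | f | h | c | e | a | v | g
5 | 5 | 5 | 5 | 5 | 5 | p | 1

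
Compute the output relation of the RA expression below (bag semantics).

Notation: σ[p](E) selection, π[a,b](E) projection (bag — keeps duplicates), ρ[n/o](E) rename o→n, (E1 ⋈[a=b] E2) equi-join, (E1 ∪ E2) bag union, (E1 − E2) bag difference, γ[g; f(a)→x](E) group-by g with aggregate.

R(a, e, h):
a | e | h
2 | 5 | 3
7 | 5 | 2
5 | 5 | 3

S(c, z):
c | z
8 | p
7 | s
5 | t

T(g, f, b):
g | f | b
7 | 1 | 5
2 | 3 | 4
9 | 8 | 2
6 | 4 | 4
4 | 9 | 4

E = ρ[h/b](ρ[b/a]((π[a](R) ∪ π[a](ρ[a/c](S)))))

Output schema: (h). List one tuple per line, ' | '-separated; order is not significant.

Row counts bottom-up:
  R → 3
  π[a](R) → 3
  S → 3
  ρ[a/c](S) → 3
  π[a](ρ[a/c](S)) → 3
  (π[a](R) ∪ π[a](ρ[a/c](S))) → 6
  ρ[b/a]((π[a](R) ∪ π[a](ρ[a/c](S)))) → 6
  ρ[h/b](ρ[b/a]((π[a](R) ∪ π[a](ρ[a/c](S))))) → 6

== RESULT ==
h
2
5
5
7
7
8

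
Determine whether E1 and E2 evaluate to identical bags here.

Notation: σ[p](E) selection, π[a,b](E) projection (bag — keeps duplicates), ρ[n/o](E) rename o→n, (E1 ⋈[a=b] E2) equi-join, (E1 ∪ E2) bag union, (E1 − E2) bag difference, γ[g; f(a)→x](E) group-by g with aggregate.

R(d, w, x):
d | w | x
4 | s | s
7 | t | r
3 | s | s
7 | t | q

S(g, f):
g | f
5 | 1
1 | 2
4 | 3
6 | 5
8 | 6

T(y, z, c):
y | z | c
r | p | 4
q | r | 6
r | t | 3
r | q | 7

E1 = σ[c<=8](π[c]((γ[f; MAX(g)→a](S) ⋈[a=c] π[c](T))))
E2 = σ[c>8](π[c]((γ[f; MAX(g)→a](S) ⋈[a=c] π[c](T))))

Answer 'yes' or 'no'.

E1 per-node cardinality:
  S → 5
  γ[f; MAX(g)→a](S) → 5
  T → 4
  π[c](T) → 4
  (γ[f; MAX(g)→a](S) ⋈[a=c] π[c](T)) → 2
  π[c]((γ[f; MAX(g)→a](S) ⋈[a=c] π[c](T))) → 2
  σ[c<=8](π[c]((γ[f; MAX(g)→a](S) ⋈[a=c] π[c](T)))) → 2
E2 per-node cardinality:
  S → 5
  γ[f; MAX(g)→a](S) → 5
  T → 4
  π[c](T) → 4
  (γ[f; MAX(g)→a](S) ⋈[a=c] π[c](T)) → 2
  π[c]((γ[f; MAX(g)→a](S) ⋈[a=c] π[c](T))) → 2
  σ[c>8](π[c]((γ[f; MAX(g)→a](S) ⋈[a=c] π[c](T)))) → 0

E1 result:
c
4
6
E2 result:
c
(0 rows)
Witness: (6,) appears 1× in E1 but 0× in E2.

no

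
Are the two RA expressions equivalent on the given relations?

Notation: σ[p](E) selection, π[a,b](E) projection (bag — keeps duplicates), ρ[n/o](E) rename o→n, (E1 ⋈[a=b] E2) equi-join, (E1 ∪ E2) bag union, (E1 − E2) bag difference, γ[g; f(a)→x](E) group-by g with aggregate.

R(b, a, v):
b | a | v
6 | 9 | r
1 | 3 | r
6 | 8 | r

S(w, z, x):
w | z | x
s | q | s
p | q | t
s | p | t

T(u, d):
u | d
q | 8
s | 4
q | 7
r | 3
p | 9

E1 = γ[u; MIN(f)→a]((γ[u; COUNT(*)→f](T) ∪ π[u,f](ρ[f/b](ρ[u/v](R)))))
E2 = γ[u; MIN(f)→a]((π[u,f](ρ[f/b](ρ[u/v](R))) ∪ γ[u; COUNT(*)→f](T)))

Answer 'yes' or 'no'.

E1 row counts bottom-up:
  T → 5
  γ[u; COUNT(*)→f](T) → 4
  R → 3
  ρ[u/v](R) → 3
  ρ[f/b](ρ[u/v](R)) → 3
  π[u,f](ρ[f/b](ρ[u/v](R))) → 3
  (γ[u; COUNT(*)→f](T) ∪ π[u,f](ρ[f/b](ρ[u/v](R)))) → 7
  γ[u; MIN(f)→a]((γ[u; COUNT(*)→f](T) ∪ π[u,f](ρ[f/b](ρ[u/v](R))))) → 4
E2 row counts bottom-up:
  R → 3
  ρ[u/v](R) → 3
  ρ[f/b](ρ[u/v](R)) → 3
  π[u,f](ρ[f/b](ρ[u/v](R))) → 3
  T → 5
  γ[u; COUNT(*)→f](T) → 4
  (π[u,f](ρ[f/b](ρ[u/v](R))) ∪ γ[u; COUNT(*)→f](T)) → 7
  γ[u; MIN(f)→a]((π[u,f](ρ[f/b](ρ[u/v](R))) ∪ γ[u; COUNT(*)→f](T))) → 4

E1 and E2 produce the same multiset:
u | a
p | 1
q | 2
r | 1
s | 1

yes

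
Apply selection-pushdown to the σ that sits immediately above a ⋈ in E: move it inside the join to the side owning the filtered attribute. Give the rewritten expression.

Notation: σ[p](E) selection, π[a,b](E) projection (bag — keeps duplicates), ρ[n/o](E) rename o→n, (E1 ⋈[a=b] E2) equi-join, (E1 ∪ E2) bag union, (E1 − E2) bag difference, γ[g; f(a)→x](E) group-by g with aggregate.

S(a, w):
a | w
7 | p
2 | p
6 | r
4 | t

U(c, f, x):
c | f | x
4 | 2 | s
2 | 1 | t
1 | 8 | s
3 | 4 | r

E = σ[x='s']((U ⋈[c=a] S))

σ filters on x, owned by the left side.
E' = (σ[x='s'](U) ⋈[c=a] S)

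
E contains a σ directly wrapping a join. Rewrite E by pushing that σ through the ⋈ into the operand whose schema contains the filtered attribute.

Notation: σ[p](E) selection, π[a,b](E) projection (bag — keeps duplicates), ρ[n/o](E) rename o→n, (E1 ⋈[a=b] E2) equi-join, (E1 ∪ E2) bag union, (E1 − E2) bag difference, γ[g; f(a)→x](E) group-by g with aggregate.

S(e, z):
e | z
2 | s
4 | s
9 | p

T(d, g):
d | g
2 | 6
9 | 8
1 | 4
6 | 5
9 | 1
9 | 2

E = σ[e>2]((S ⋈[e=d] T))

σ filters on e, owned by the left side.
E' = (σ[e>2](S) ⋈[e=d] T)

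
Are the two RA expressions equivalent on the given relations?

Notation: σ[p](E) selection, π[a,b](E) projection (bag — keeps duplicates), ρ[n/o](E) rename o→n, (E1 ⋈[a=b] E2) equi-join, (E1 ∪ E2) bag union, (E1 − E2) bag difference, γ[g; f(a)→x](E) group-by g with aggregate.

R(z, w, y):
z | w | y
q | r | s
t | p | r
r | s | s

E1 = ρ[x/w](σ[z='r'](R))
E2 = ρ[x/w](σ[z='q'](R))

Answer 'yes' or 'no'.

E1 subexpression sizes:
  R → 3
  σ[z='r'](R) → 1
  ρ[x/w](σ[z='r'](R)) → 1
E2 subexpression sizes:
  R → 3
  σ[z='q'](R) → 1
  ρ[x/w](σ[z='q'](R)) → 1

E1 result:
z | x | y
r | s | s
E2 result:
z | x | y
q | r | s
Witness: ('q', 'r', 's') appears 0× in E1 but 1× in E2.

no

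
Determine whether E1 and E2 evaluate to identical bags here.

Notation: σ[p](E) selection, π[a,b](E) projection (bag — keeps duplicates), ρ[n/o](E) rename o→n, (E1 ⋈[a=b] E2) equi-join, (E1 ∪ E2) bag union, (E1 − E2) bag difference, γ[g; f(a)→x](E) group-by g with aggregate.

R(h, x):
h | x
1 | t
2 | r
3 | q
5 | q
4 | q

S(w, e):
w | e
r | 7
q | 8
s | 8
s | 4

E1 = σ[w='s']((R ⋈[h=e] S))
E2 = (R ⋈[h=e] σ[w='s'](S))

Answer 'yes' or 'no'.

E1 subexpression sizes:
  R → 5
  S → 4
  (R ⋈[h=e] S) → 1
  σ[w='s']((R ⋈[h=e] S)) → 1
E2 subexpression sizes:
  R → 5
  S → 4
  σ[w='s'](S) → 2
  (R ⋈[h=e] σ[w='s'](S)) → 1

E1 and E2 produce the same multiset:
h | x | w | e
4 | q | s | 4

yes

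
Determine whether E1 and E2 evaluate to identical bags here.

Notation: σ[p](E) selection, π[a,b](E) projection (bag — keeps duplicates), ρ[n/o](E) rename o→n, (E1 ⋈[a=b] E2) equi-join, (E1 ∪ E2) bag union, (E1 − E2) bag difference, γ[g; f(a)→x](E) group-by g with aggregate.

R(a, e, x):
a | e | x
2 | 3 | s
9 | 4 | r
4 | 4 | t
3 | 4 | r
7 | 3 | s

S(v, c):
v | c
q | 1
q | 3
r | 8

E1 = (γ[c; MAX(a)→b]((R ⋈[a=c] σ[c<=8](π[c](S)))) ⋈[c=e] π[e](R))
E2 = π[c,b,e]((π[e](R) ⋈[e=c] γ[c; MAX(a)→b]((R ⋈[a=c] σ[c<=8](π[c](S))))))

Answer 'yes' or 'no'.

E1 row counts bottom-up:
  R → 5
  S → 3
  π[c](S) → 3
  σ[c<=8](π[c](S)) → 3
  (R ⋈[a=c] σ[c<=8](π[c](S))) → 1
  γ[c; MAX(a)→b]((R ⋈[a=c] σ[c<=8](π[c](S)))) → 1
  R → 5
  π[e](R) → 5
  (γ[c; MAX(a)→b]((R ⋈[a=c] σ[c<=8](π[c](S)))) ⋈[c=e] π[e](R)) → 2
E2 row counts bottom-up:
  R → 5
  π[e](R) → 5
  R → 5
  S → 3
  π[c](S) → 3
  σ[c<=8](π[c](S)) → 3
  (R ⋈[a=c] σ[c<=8](π[c](S))) → 1
  γ[c; MAX(a)→b]((R ⋈[a=c] σ[c<=8](π[c](S)))) → 1
  (π[e](R) ⋈[e=c] γ[c; MAX(a)→b]((R ⋈[a=c] σ[c<=8](π[c](S))))) → 2
  π[c,b,e]((π[e](R) ⋈[e=c] γ[c; MAX(a)→b]((R ⋈[a=c] σ[c<=8](π[c](S)))))) → 2

E1 and E2 produce the same multiset:
c | b | e
3 | 3 | 3
3 | 3 | 3

yes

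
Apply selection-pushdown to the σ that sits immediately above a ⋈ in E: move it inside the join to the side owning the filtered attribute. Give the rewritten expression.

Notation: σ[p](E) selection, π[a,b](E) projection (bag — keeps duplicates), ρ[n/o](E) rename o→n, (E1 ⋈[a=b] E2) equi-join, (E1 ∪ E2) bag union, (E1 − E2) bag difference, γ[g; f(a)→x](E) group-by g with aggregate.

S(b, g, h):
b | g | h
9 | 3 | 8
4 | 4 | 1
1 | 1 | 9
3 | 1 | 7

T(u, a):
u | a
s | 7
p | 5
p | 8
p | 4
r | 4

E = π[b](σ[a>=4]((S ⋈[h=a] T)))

σ filters on a, owned by the right side.
E' = π[b]((S ⋈[h=a] σ[a>=4](T)))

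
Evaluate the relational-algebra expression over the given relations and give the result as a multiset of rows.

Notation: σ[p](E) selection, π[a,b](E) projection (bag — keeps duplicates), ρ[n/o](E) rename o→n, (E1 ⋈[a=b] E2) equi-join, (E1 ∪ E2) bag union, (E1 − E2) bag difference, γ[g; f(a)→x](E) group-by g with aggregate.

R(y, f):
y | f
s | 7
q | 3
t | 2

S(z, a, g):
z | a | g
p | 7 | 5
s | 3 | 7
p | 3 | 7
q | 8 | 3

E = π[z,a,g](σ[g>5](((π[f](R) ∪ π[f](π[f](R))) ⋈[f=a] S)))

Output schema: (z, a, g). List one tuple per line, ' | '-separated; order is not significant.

Per-node cardinality:
  R → 3
  π[f](R) → 3
  R → 3
  π[f](R) → 3
  π[f](π[f](R)) → 3
  (π[f](R) ∪ π[f](π[f](R))) → 6
  S → 4
  ((π[f](R) ∪ π[f](π[f](R))) ⋈[f=a] S) → 6
  σ[g>5](((π[f](R) ∪ π[f](π[f](R))) ⋈[f=a] S)) → 4
  π[z,a,g](σ[g>5](((π[f](R) ∪ π[f](π[f](R))) ⋈[f=a] S))) → 4

== RESULT ==
z | a | g
p | 3 | 7
p | 3 | 7
s | 3 | 7
s | 3 | 7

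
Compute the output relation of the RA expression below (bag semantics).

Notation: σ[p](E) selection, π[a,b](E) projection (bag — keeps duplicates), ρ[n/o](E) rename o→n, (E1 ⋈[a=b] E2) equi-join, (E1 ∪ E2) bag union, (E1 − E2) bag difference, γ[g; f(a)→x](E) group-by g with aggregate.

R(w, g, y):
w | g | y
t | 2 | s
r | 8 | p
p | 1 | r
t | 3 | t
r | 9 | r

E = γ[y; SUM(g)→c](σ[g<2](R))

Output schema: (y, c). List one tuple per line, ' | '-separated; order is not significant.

Stepwise |·|:
  R → 5
  σ[g<2](R) → 1
  γ[y; SUM(g)→c](σ[g<2](R)) → 1

== RESULT ==
y | c
r | 1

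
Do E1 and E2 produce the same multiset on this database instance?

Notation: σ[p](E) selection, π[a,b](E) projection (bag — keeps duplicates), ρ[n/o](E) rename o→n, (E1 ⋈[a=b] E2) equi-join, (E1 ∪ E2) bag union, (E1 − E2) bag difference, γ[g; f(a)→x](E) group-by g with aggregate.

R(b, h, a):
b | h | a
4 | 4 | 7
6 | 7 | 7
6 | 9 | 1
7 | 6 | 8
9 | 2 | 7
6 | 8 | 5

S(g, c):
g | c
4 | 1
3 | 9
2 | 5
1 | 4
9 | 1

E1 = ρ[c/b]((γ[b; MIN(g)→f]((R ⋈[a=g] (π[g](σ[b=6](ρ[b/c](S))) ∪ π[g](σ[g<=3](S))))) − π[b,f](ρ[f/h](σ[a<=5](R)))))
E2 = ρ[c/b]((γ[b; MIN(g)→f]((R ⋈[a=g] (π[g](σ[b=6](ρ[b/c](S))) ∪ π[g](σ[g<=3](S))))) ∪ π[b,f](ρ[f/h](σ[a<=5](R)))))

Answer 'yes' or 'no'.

E1 per-node cardinality:
  R → 6
  S → 5
  ρ[b/c](S) → 5
  σ[b=6](ρ[b/c](S)) → 0
  π[g](σ[b=6](ρ[b/c](S))) → 0
  S → 5
  σ[g<=3](S) → 3
  π[g](σ[g<=3](S)) → 3
  (π[g](σ[b=6](ρ[b/c](S))) ∪ π[g](σ[g<=3](S))) → 3
  (R ⋈[a=g] (π[g](σ[b=6](ρ[b/c](S))) ∪ π[g](σ[g<=3](S)))) → 1
  γ[b; MIN(g)→f]((R ⋈[a=g] (π[g](σ[b=6](ρ[b/c](S))) ∪ π[g](σ[g<=3](S))))) → 1
  R → 6
  σ[a<=5](R) → 2
  ρ[f/h](σ[a<=5](R)) → 2
  π[b,f](ρ[f/h](σ[a<=5](R))) → 2
  (γ[b; MIN(g)→f]((R ⋈[a=g] (π[g](σ[b=6](ρ[b/c](S))) ∪ π[g](σ[g<=3](S))))) − π[b,f](ρ[f/h](σ[a<=5](R)))) → 1
  ρ[c/b]((γ[b; MIN(g)→f]((R ⋈[a=g] (π[g](σ[b=6](ρ[b/c](S))) ∪ π[g](σ[g<=3](S))))) − π[b,f](ρ[f/h](σ[a<=5](R))))) → 1
E2 per-node cardinality:
  R → 6
  S → 5
  ρ[b/c](S) → 5
  σ[b=6](ρ[b/c](S)) → 0
  π[g](σ[b=6](ρ[b/c](S))) → 0
  S → 5
  σ[g<=3](S) → 3
  π[g](σ[g<=3](S)) → 3
  (π[g](σ[b=6](ρ[b/c](S))) ∪ π[g](σ[g<=3](S))) → 3
  (R ⋈[a=g] (π[g](σ[b=6](ρ[b/c](S))) ∪ π[g](σ[g<=3](S)))) → 1
  γ[b; MIN(g)→f]((R ⋈[a=g] (π[g](σ[b=6](ρ[b/c](S))) ∪ π[g](σ[g<=3](S))))) → 1
  R → 6
  σ[a<=5](R) → 2
  ρ[f/h](σ[a<=5](R)) → 2
  π[b,f](ρ[f/h](σ[a<=5](R))) → 2
  (γ[b; MIN(g)→f]((R ⋈[a=g] (π[g](σ[b=6](ρ[b/c](S))) ∪ π[g](σ[g<=3](S))))) ∪ π[b,f](ρ[f/h](σ[a<=5](R)))) → 3
  ρ[c/b]((γ[b; MIN(g)→f]((R ⋈[a=g] (π[g](σ[b=6](ρ[b/c](S))) ∪ π[g](σ[g<=3](S))))) ∪ π[b,f](ρ[f/h](σ[a<=5](R))))) → 3

E1 result:
c | f
6 | 1
E2 result:
c | f
6 | 1
6 | 8
6 | 9
Witness: (6, 8) appears 0× in E1 but 1× in E2.

no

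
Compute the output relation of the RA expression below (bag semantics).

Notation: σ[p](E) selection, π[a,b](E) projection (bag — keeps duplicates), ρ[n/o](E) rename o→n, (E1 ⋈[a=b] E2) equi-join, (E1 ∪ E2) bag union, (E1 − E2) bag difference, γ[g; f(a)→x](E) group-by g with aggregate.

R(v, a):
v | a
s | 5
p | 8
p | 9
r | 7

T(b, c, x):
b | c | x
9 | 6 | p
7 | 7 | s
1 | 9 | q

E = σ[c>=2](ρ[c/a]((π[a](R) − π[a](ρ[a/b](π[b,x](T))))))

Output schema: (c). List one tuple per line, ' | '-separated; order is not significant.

Stepwise |·|:
  R → 4
  π[a](R) → 4
  T → 3
  π[b,x](T) → 3
  ρ[a/b](π[b,x](T)) → 3
  π[a](ρ[a/b](π[b,x](T))) → 3
  (π[a](R) − π[a](ρ[a/b](π[b,x](T)))) → 2
  ρ[c/a]((π[a](R) − π[a](ρ[a/b](π[b,x](T))))) → 2
  σ[c>=2](ρ[c/a]((π[a](R) − π[a](ρ[a/b](π[b,x](T)))))) → 2

== RESULT ==
c
5
8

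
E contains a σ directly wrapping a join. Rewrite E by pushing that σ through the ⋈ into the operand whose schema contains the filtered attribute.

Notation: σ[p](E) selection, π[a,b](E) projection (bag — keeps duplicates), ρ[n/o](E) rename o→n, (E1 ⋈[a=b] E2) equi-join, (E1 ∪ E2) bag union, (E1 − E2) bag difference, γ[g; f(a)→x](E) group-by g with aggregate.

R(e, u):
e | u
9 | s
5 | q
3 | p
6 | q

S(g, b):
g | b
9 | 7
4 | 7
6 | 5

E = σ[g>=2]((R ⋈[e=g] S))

σ filters on g, owned by the right side.
E' = (R ⋈[e=g] σ[g>=2](S))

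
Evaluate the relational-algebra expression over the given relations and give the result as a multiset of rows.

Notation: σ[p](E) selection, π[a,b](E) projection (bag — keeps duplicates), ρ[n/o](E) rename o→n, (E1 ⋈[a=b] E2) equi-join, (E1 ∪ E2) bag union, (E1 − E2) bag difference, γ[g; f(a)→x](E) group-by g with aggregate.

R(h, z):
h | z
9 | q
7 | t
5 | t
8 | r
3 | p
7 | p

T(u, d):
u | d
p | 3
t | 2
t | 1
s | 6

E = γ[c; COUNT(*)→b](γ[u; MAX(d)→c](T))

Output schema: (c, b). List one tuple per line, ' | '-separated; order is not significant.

Subexpression sizes:
  T → 4
  γ[u; MAX(d)→c](T) → 3
  γ[c; COUNT(*)→b](γ[u; MAX(d)→c](T)) → 3

== RESULT ==
c | b
2 | 1
3 | 1
6 | 1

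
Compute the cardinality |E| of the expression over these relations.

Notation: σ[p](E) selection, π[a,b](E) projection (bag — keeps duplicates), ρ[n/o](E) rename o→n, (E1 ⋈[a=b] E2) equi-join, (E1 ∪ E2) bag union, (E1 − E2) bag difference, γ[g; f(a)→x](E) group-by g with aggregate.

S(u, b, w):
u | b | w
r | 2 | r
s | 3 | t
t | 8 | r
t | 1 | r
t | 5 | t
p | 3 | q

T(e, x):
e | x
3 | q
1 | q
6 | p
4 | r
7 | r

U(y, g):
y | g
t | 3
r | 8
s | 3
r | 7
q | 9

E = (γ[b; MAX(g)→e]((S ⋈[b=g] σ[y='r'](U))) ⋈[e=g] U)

Per-node cardinality:
  S → 6
  U → 5
  σ[y='r'](U) → 2
  (S ⋈[b=g] σ[y='r'](U)) → 1
  γ[b; MAX(g)→e]((S ⋈[b=g] σ[y='r'](U))) → 1
  U → 5
  (γ[b; MAX(g)→e]((S ⋈[b=g] σ[y='r'](U))) ⋈[e=g] U) → 1

|E| = 1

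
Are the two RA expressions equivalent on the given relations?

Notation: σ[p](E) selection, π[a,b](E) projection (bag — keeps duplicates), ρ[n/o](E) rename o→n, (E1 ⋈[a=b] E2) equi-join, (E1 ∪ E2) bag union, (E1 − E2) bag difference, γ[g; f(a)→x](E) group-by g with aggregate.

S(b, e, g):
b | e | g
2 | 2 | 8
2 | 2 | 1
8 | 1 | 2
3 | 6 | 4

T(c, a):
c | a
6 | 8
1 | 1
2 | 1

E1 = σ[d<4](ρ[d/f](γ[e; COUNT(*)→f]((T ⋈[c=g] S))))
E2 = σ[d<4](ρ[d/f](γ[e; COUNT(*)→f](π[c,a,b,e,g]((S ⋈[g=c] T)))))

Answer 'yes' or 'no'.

E1 subexpression sizes:
  T → 3
  S → 4
  (T ⋈[c=g] S) → 2
  γ[e; COUNT(*)→f]((T ⋈[c=g] S)) → 2
  ρ[d/f](γ[e; COUNT(*)→f]((T ⋈[c=g] S))) → 2
  σ[d<4](ρ[d/f](γ[e; COUNT(*)→f]((T ⋈[c=g] S)))) → 2
E2 subexpression sizes:
  S → 4
  T → 3
  (S ⋈[g=c] T) → 2
  π[c,a,b,e,g]((S ⋈[g=c] T)) → 2
  γ[e; COUNT(*)→f](π[c,a,b,e,g]((S ⋈[g=c] T))) → 2
  ρ[d/f](γ[e; COUNT(*)→f](π[c,a,b,e,g]((S ⋈[g=c] T)))) → 2
  σ[d<4](ρ[d/f](γ[e; COUNT(*)→f](π[c,a,b,e,g]((S ⋈[g=c] T))))) → 2

E1 and E2 produce the same multiset:
e | d
1 | 1
2 | 1

yes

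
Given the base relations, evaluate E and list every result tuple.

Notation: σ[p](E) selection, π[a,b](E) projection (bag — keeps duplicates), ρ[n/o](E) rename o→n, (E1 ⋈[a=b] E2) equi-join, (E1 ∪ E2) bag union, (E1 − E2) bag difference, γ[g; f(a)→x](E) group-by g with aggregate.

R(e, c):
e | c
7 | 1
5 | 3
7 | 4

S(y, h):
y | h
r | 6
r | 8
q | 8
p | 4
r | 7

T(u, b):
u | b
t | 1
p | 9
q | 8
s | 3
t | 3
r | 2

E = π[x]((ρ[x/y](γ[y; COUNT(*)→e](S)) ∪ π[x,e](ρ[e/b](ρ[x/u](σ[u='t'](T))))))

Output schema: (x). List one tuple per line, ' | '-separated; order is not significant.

Subexpression sizes:
  S → 5
  γ[y; COUNT(*)→e](S) → 3
  ρ[x/y](γ[y; COUNT(*)→e](S)) → 3
  T → 6
  σ[u='t'](T) → 2
  ρ[x/u](σ[u='t'](T)) → 2
  ρ[e/b](ρ[x/u](σ[u='t'](T))) → 2
  π[x,e](ρ[e/b](ρ[x/u](σ[u='t'](T)))) → 2
  (ρ[x/y](γ[y; COUNT(*)→e](S)) ∪ π[x,e](ρ[e/b](ρ[x/u](σ[u='t'](T))))) → 5
  π[x]((ρ[x/y](γ[y; COUNT(*)→e](S)) ∪ π[x,e](ρ[e/b](ρ[x/u](σ[u='t'](T)))))) → 5

== RESULT ==
x
p
q
r
t
t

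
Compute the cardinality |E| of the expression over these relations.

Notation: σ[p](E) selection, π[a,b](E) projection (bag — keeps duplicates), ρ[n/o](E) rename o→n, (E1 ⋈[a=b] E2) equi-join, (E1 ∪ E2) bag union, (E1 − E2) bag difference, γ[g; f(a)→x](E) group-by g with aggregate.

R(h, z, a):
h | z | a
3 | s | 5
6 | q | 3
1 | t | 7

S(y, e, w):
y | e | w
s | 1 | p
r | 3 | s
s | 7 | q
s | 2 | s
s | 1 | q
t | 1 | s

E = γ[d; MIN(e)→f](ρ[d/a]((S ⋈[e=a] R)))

Per-node cardinality:
  S → 6
  R → 3
  (S ⋈[e=a] R) → 2
  ρ[d/a]((S ⋈[e=a] R)) → 2
  γ[d; MIN(e)→f](ρ[d/a]((S ⋈[e=a] R))) → 2

|E| = 2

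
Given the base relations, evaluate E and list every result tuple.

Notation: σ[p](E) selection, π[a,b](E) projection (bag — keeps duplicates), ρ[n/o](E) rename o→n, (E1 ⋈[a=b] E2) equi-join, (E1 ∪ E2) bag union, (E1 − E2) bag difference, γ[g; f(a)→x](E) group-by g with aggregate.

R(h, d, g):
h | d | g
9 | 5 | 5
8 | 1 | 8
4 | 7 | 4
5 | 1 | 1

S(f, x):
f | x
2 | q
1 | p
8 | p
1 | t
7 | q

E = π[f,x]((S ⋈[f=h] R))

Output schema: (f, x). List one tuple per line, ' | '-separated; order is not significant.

Stepwise |·|:
  S → 5
  R → 4
  (S ⋈[f=h] R) → 1
  π[f,x]((S ⋈[f=h] R)) → 1

== RESULT ==
f | x
8 | p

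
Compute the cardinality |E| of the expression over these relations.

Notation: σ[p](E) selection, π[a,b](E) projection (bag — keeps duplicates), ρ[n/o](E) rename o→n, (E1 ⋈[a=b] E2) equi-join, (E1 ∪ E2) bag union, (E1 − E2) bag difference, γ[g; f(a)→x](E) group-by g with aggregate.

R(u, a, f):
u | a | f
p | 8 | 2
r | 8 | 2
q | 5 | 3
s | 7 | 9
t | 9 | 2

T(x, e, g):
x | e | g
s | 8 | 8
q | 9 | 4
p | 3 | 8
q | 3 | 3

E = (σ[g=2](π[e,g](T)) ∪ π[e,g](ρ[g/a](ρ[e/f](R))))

Subexpression sizes:
  T → 4
  π[e,g](T) → 4
  σ[g=2](π[e,g](T)) → 0
  R → 5
  ρ[e/f](R) → 5
  ρ[g/a](ρ[e/f](R)) → 5
  π[e,g](ρ[g/a](ρ[e/f](R))) → 5
  (σ[g=2](π[e,g](T)) ∪ π[e,g](ρ[g/a](ρ[e/f](R)))) → 5

|E| = 5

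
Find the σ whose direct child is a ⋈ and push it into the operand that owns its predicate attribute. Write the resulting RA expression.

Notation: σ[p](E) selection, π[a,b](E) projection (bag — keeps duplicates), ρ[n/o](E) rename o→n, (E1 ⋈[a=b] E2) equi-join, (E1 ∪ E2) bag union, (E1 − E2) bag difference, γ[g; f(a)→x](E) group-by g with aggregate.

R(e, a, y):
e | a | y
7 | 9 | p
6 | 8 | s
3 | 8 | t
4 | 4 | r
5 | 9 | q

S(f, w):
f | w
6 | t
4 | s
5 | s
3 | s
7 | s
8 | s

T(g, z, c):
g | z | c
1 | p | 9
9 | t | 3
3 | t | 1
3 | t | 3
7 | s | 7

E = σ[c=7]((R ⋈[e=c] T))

σ filters on c, owned by the right side.
E' = (R ⋈[e=c] σ[c=7](T))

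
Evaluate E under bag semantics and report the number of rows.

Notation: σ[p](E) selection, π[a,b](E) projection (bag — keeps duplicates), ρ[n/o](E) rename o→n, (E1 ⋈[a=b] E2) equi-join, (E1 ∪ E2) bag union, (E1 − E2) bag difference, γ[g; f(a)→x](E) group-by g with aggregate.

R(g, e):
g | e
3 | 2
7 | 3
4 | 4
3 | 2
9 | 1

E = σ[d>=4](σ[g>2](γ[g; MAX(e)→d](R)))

Subexpression sizes:
  R → 5
  γ[g; MAX(e)→d](R) → 4
  σ[g>2](γ[g; MAX(e)→d](R)) → 4
  σ[d>=4](σ[g>2](γ[g; MAX(e)→d](R))) → 1

|E| = 1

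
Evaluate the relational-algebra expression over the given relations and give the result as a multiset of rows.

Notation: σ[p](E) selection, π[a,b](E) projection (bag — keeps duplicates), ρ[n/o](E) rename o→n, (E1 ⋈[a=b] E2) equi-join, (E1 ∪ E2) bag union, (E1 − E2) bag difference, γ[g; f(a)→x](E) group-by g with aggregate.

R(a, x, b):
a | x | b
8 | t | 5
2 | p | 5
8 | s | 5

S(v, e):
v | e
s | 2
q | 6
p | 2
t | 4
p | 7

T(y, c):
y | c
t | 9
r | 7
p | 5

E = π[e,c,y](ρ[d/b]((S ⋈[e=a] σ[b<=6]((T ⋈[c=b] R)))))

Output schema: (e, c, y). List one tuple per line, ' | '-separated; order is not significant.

Row counts bottom-up:
  S → 5
  T → 3
  R → 3
  (T ⋈[c=b] R) → 3
  σ[b<=6]((T ⋈[c=b] R)) → 3
  (S ⋈[e=a] σ[b<=6]((T ⋈[c=b] R))) → 2
  ρ[d/b]((S ⋈[e=a] σ[b<=6]((T ⋈[c=b] R)))) → 2
  π[e,c,y](ρ[d/b]((S ⋈[e=a] σ[b<=6]((T ⋈[c=b] R))))) → 2

== RESULT ==
e | c | y
2 | 5 | p
2 | 5 | p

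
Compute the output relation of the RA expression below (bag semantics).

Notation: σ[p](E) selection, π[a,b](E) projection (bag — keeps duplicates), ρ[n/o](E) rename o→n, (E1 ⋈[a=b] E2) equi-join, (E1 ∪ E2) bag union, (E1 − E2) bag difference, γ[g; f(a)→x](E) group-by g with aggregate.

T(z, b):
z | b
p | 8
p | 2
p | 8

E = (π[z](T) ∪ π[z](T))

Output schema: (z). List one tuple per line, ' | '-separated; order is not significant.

Subexpression sizes:
  T → 3
  π[z](T) → 3
  T → 3
  π[z](T) → 3
  (π[z](T) ∪ π[z](T)) → 6

== RESULT ==
z
p
p
p
p
p
p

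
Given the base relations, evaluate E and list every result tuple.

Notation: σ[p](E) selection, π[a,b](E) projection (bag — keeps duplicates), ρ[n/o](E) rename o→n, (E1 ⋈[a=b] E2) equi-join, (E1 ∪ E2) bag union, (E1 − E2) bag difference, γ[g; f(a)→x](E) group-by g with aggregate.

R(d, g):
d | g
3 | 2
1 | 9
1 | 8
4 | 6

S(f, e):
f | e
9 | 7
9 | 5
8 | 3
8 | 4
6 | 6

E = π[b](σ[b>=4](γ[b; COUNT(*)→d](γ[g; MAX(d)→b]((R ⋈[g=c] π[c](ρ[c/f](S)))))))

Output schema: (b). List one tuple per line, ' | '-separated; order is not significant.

Subexpression sizes:
  R → 4
  S → 5
  ρ[c/f](S) → 5
  π[c](ρ[c/f](S)) → 5
  (R ⋈[g=c] π[c](ρ[c/f](S))) → 5
  γ[g; MAX(d)→b]((R ⋈[g=c] π[c](ρ[c/f](S)))) → 3
  γ[b; COUNT(*)→d](γ[g; MAX(d)→b]((R ⋈[g=c] π[c](ρ[c/f](S))))) → 2
  σ[b>=4](γ[b; COUNT(*)→d](γ[g; MAX(d)→b]((R ⋈[g=c] π[c](ρ[c/f](S)))))) → 1
  π[b](σ[b>=4](γ[b; COUNT(*)→d](γ[g; MAX(d)→b]((R ⋈[g=c] π[c](ρ[c/f](S))))))) → 1

== RESULT ==
b
4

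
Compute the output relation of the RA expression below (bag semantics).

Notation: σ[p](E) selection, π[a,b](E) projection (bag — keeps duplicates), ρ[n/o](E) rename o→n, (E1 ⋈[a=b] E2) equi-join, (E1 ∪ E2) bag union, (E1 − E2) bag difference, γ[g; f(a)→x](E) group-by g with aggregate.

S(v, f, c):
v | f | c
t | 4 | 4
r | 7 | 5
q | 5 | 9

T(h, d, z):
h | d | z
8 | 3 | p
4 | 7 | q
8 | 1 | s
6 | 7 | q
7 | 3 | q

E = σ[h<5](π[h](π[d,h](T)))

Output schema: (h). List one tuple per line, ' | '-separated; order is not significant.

Stepwise |·|:
  T → 5
  π[d,h](T) → 5
  π[h](π[d,h](T)) → 5
  σ[h<5](π[h](π[d,h](T))) → 1

== RESULT ==
h
4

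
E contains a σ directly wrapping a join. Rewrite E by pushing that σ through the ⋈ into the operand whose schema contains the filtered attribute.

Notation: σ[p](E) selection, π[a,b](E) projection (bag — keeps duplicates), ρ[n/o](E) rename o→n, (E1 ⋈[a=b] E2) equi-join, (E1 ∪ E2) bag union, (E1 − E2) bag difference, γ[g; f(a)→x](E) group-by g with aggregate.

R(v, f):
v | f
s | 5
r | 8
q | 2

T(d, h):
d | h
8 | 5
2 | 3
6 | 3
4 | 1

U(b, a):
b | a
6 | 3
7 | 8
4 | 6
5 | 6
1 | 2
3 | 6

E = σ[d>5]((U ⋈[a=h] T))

σ filters on d, owned by the right side.
E' = (U ⋈[a=h] σ[d>5](T))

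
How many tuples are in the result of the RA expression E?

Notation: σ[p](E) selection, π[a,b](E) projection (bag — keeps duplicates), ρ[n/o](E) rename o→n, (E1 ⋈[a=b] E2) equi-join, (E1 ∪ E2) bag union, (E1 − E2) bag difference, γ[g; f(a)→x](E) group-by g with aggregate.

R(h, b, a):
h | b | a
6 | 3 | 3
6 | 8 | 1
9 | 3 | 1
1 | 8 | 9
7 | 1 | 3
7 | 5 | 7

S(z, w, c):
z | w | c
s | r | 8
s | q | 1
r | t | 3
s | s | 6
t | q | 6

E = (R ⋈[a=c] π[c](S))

Row counts bottom-up:
  R → 6
  S → 5
  π[c](S) → 5
  (R ⋈[a=c] π[c](S)) → 4

|E| = 4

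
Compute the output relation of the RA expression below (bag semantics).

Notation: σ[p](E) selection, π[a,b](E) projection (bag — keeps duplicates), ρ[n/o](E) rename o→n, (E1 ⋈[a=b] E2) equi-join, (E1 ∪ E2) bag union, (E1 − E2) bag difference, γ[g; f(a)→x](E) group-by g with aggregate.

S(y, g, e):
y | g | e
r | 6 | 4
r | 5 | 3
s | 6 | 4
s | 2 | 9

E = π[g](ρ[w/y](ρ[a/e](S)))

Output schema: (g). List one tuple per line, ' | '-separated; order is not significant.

Stepwise |·|:
  S → 4
  ρ[a/e](S) → 4
  ρ[w/y](ρ[a/e](S)) → 4
  π[g](ρ[w/y](ρ[a/e](S))) → 4

== RESULT ==
g
2
5
6
6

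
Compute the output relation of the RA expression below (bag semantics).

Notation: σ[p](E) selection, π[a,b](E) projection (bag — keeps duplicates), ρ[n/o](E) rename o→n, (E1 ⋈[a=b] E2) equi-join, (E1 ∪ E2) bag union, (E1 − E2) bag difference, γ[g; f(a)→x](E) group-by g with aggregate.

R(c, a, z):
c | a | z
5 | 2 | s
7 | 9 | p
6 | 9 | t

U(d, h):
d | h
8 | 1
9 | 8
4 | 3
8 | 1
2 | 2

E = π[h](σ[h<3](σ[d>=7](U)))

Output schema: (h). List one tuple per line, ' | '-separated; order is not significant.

Subexpression sizes:
  U → 5
  σ[d>=7](U) → 3
  σ[h<3](σ[d>=7](U)) → 2
  π[h](σ[h<3](σ[d>=7](U))) → 2

== RESULT ==
h
1
1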